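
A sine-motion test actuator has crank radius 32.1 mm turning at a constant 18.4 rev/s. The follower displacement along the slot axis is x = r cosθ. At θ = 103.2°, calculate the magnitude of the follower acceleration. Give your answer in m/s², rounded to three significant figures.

ω = 115.6 rad/s (from 18.4 rev/s).
x = r cosθ ⇒ ẍ = −rω² cosθ (ω constant).
|a| = rω²|cosθ| = 0.0321·(115.6)²·|cos 103.2°| = 97.972 m/s².

98.0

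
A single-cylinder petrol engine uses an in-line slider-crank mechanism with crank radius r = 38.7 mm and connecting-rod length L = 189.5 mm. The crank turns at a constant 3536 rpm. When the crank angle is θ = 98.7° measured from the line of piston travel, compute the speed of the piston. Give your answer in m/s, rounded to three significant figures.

13.7

ω = 2π·3536/60 = 370.3 rad/s
For an in-line slider-crank, x = r cosθ + √(L² − r² sin²θ), so v = −rω sinθ·[1 + r cosθ/√(L² − r² sin²θ)].
With r = 0.0387 m, L = 0.1895 m, θ = 98.7°: √(L² − r² sin²θ) = 0.1856 m.
v = −0.0387·370.3·0.98849·[1 + 0.0387·-0.15126/0.1856] = -13.719 m/s.
|v| = 13.719 m/s.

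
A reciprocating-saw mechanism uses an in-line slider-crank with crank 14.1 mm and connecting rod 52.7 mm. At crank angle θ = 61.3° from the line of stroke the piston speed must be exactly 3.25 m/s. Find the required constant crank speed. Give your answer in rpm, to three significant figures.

2220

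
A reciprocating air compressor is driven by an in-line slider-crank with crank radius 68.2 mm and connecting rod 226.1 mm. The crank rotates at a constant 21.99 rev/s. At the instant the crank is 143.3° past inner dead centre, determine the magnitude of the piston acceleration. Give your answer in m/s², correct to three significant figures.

921

ω = 2π·22 = 138.2 rad/s
x(θ) = r cosθ + √(L² − r² sin²θ); with ω constant, a = ω²·d²x/dθ².
d²x/dθ² = −r cosθ − r²(cos2θ)/√u − r⁴ sin²2θ/(4u^{3/2}),  u = L² − r² sin²θ = 0.04946 m².
Substituting r = 0.0682 m, L = 0.2261 m, θ = 143.3°: d²x/dθ² = +0.048255 m.
a = ω²·d²x/dθ² = (138.2)²·(+0.048255) = +921.19 m/s²;  |a| = 921.19 m/s².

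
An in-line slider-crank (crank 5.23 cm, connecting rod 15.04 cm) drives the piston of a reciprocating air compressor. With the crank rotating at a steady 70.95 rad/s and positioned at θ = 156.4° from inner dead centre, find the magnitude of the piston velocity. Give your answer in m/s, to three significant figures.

1.01

ω = 70.95 rad/s
For an in-line slider-crank, x = r cosθ + √(L² − r² sin²θ), so v = −rω sinθ·[1 + r cosθ/√(L² − r² sin²θ)].
With r = 0.0523 m, L = 0.1504 m, θ = 156.4°: √(L² − r² sin²θ) = 0.14894 m.
v = −0.0523·70.95·0.40035·[1 + 0.0523·-0.91636/0.14894] = -1.0075 m/s.
|v| = 1.0075 m/s.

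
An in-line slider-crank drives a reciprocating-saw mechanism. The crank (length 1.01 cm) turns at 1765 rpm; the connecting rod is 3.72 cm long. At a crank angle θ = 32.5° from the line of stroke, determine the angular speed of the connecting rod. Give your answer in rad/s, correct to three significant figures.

42.8

ω = 184.8 rad/s (converted from 1765 rpm).
The rod makes angle φ with the slider axis where L sinφ = r sinθ; differentiating, L cosφ·φ̇ = r ω cosθ.
L cosφ = √(L² − r² sin²θ) = 0.036802 m.
|ω_rod| = r ω |cosθ| / √(L² − r² sin²θ) = 0.0101·184.8·0.84339/0.036802 = 42.781 rad/s.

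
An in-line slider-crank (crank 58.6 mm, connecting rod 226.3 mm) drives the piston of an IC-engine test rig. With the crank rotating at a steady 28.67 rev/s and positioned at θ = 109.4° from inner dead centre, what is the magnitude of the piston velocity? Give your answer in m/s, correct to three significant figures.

9.07

ω = 2π·28.7 = 180.1 rad/s
For an in-line slider-crank, x = r cosθ + √(L² − r² sin²θ), so v = −rω sinθ·[1 + r cosθ/√(L² − r² sin²θ)].
With r = 0.0586 m, L = 0.2263 m, θ = 109.4°: √(L² − r² sin²θ) = 0.21945 m.
v = −0.0586·180.1·0.94322·[1 + 0.0586·-0.33216/0.21945] = -9.0736 m/s.
|v| = 9.0736 m/s.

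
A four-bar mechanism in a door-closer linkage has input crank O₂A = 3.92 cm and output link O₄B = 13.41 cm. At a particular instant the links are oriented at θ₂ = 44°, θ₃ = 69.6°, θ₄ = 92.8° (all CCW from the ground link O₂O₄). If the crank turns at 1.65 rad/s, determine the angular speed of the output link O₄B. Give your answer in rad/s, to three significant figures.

0.529

ω₂ = 1.65 rad/s
Differentiating the loop-closure r₂e^{iθ₂}+r₃e^{iθ₃}=r₁+r₄e^{iθ₄} gives r₂ω₂e^{iθ₂}+r₃ω₃e^{iθ₃}=r₄ω₄e^{iθ₄}.
Eliminating the other unknown: ω₄ = r₂ω₂ sin(θ₂−θ₃) / [r₄ sin(θ₄−θ₃)].
Numerator sine = -0.43209; denominator sine = +0.39394.
Result = 0.0392·1.65·(-0.43209) / (0.1341·(+0.39394)) = -0.52903 rad/s; magnitude 0.52903 rad/s.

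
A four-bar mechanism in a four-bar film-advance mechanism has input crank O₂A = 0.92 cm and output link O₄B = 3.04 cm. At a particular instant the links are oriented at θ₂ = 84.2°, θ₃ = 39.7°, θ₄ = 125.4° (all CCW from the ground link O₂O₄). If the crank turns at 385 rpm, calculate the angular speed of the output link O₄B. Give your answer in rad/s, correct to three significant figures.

8.58

ω₂ = 40.32 rad/s (from 385 rpm).
Differentiating the loop-closure r₂e^{iθ₂}+r₃e^{iθ₃}=r₁+r₄e^{iθ₄} gives r₂ω₂e^{iθ₂}+r₃ω₃e^{iθ₃}=r₄ω₄e^{iθ₄}.
Eliminating the other unknown: ω₄ = r₂ω₂ sin(θ₂−θ₃) / [r₄ sin(θ₄−θ₃)].
Numerator sine = +0.70091; denominator sine = +0.99719.
Result = 0.0092·40.32·(+0.70091) / (0.0304·(+0.99719)) = +8.5761 rad/s; magnitude 8.5761 rad/s.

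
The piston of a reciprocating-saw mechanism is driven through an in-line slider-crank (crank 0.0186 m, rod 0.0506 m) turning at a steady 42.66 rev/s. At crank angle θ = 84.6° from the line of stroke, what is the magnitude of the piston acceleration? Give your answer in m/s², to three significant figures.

ω = 2π·42.7 = 268 rad/s
x(θ) = r cosθ + √(L² − r² sin²θ); with ω constant, a = ω²·d²x/dθ².
d²x/dθ² = −r cosθ − r²(cos2θ)/√u − r⁴ sin²2θ/(4u^{3/2}),  u = L² − r² sin²θ = 0.00221746 m².
Substituting r = 0.0186 m, L = 0.0506 m, θ = 84.6°: d²x/dθ² = +0.0054562 m.
a = ω²·d²x/dθ² = (268)²·(+0.0054562) = +392 m/s²;  |a| = 392 m/s².

392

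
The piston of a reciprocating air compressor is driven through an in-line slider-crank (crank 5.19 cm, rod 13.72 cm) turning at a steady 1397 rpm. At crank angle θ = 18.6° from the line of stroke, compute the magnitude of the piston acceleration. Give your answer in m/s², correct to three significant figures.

1400

ω = 2π·1397/60 = 146.3 rad/s
x(θ) = r cosθ + √(L² − r² sin²θ); with ω constant, a = ω²·d²x/dθ².
d²x/dθ² = −r cosθ − r²(cos2θ)/√u − r⁴ sin²2θ/(4u^{3/2}),  u = L² − r² sin²θ = 0.0185498 m².
Substituting r = 0.0519 m, L = 0.1372 m, θ = 18.6°: d²x/dθ² = -0.065205 m.
a = ω²·d²x/dθ² = (146.3)²·(-0.065205) = -1395.5 m/s²;  |a| = 1395.5 m/s².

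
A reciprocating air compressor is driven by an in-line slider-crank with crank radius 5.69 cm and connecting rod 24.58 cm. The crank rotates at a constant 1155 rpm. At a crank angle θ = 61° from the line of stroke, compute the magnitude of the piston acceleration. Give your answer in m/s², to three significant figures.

301

ω = 2π·1155/60 = 121 rad/s
x(θ) = r cosθ + √(L² − r² sin²θ); with ω constant, a = ω²·d²x/dθ².
d²x/dθ² = −r cosθ − r²(cos2θ)/√u − r⁴ sin²2θ/(4u^{3/2}),  u = L² − r² sin²θ = 0.057941 m².
Substituting r = 0.0569 m, L = 0.2458 m, θ = 61°: d²x/dθ² = -0.020593 m.
a = ω²·d²x/dθ² = (121)²·(-0.020593) = -301.26 m/s²;  |a| = 301.26 m/s².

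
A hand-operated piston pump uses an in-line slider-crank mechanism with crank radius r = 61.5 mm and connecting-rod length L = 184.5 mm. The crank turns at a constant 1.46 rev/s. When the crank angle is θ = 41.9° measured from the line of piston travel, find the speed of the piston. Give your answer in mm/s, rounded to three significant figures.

473

ω = 2π·1.46 = 9.173 rad/s
For an in-line slider-crank, x = r cosθ + √(L² − r² sin²θ), so v = −rω sinθ·[1 + r cosθ/√(L² − r² sin²θ)].
With r = 0.0615 m, L = 0.1845 m, θ = 41.9°: √(L² − r² sin²θ) = 0.17987 m.
v = −0.0615·9.173·0.66783·[1 + 0.0615·0.74431/0.17987] = -0.47265 m/s.
|v| = 0.47265 m/s = 472.65 mm/s.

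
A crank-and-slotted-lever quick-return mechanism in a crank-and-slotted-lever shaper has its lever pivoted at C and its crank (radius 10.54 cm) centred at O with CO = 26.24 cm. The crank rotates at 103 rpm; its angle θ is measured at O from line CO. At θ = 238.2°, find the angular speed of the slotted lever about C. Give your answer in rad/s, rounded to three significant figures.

0.735

ω = 10.79 rad/s (from 103 rpm).
Crank pin A relative to C: A = (d + r cosθ, r sinθ); lever angle φ = atan2(r sinθ, d + r cosθ).
Differentiating tanφ: φ̇ = rω(d cosθ + r)/(d² + r² + 2dr cosθ).
d² + r² + 2dr cosθ = |CA|² = 0.0508149 m²;  d cosθ + r = -0.032873 m.
|ω_lever| = |0.1054·10.79·-0.032873| / 0.0508149 = 0.73546 rad/s.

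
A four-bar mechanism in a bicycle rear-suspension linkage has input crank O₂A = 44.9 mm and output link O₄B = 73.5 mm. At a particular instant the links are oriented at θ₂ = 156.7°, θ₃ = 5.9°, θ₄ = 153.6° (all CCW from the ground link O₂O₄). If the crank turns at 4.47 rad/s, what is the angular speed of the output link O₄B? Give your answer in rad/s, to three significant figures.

ω₂ = 4.47 rad/s
Differentiating the loop-closure r₂e^{iθ₂}+r₃e^{iθ₃}=r₁+r₄e^{iθ₄} gives r₂ω₂e^{iθ₂}+r₃ω₃e^{iθ₃}=r₄ω₄e^{iθ₄}.
Eliminating the other unknown: ω₄ = r₂ω₂ sin(θ₂−θ₃) / [r₄ sin(θ₄−θ₃)].
Numerator sine = +0.48786; denominator sine = +0.53435.
Result = 0.0449·4.47·(+0.48786) / (0.0735·(+0.53435)) = +2.4931 rad/s; magnitude 2.4931 rad/s.

2.49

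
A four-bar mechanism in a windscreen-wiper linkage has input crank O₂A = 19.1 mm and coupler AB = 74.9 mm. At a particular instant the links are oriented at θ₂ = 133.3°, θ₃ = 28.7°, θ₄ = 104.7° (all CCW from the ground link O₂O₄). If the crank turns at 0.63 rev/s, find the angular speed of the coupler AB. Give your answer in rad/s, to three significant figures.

0.498

ω₂ = 3.958 rad/s (from 0.63 rev/s).
Differentiating the loop-closure r₂e^{iθ₂}+r₃e^{iθ₃}=r₁+r₄e^{iθ₄} gives r₂ω₂e^{iθ₂}+r₃ω₃e^{iθ₃}=r₄ω₄e^{iθ₄}.
Eliminating the other unknown: ω₃ = r₂ω₂ sin(θ₄−θ₂) / [r₃ sin(θ₃−θ₄)].
Numerator sine = -0.47869; denominator sine = -0.97030.
Result = 0.0191·3.958·(-0.47869) / (0.0749·(-0.97030)) = +0.49799 rad/s; magnitude 0.49799 rad/s.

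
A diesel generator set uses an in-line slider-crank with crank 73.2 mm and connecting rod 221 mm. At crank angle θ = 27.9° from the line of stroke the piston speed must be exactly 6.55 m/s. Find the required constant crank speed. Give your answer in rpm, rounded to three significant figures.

For an in-line slider-crank, |v_piston| = rω|sinθ|·[1 + r cosθ/√(L² − r² sin²θ)].
With r = 0.0732 m, L = 0.221 m, θ = 27.9°: the bracketed kinematic factor |dx/dθ| = 0.044402 m.
ω = v/|dx/dθ| = 6.55/0.044402 = 147.52 rad/s.
N = 60ω/(2π) = 1408.7 rpm.

1410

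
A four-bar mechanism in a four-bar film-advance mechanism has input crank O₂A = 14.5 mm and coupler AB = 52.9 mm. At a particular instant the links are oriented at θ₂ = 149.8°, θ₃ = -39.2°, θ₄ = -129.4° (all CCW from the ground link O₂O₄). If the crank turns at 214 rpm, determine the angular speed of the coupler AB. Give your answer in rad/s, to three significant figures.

6.06

ω₂ = 22.41 rad/s (from 214 rpm).
Differentiating the loop-closure r₂e^{iθ₂}+r₃e^{iθ₃}=r₁+r₄e^{iθ₄} gives r₂ω₂e^{iθ₂}+r₃ω₃e^{iθ₃}=r₄ω₄e^{iθ₄}.
Eliminating the other unknown: ω₃ = r₂ω₂ sin(θ₄−θ₂) / [r₃ sin(θ₃−θ₄)].
Numerator sine = +0.98714; denominator sine = +0.99999.
Result = 0.0145·22.41·(+0.98714) / (0.0529·(+0.99999)) = +6.0637 rad/s; magnitude 6.0637 rad/s.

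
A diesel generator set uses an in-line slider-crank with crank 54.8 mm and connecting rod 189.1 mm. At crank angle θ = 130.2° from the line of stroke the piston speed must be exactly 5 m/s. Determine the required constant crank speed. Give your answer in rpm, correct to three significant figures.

1410

For an in-line slider-crank, |v_piston| = rω|sinθ|·[1 + r cosθ/√(L² − r² sin²θ)].
With r = 0.0548 m, L = 0.1891 m, θ = 130.2°: the bracketed kinematic factor |dx/dθ| = 0.033828 m.
ω = v/|dx/dθ| = 5/0.033828 = 147.81 rad/s.
N = 60ω/(2π) = 1411.5 rpm.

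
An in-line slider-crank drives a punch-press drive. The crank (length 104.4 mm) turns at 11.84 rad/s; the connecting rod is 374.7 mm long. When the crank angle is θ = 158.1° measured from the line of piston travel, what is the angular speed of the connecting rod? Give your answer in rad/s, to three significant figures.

ω = 11.84 rad/s
The rod makes angle φ with the slider axis where L sinφ = r sinθ; differentiating, L cosφ·φ̇ = r ω cosθ.
L cosφ = √(L² − r² sin²θ) = 0.37267 m.
|ω_rod| = r ω |cosθ| / √(L² − r² sin²θ) = 0.1044·11.84·0.92784/0.37267 = 3.0775 rad/s.

3.08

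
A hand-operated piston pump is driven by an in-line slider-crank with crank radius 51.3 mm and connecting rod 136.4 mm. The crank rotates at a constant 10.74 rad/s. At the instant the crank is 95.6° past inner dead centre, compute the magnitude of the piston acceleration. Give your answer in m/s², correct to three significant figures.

2.93

ω = 10.74 rad/s
x(θ) = r cosθ + √(L² − r² sin²θ); with ω constant, a = ω²·d²x/dθ².
d²x/dθ² = −r cosθ − r²(cos2θ)/√u − r⁴ sin²2θ/(4u^{3/2}),  u = L² − r² sin²θ = 0.0159983 m².
Substituting r = 0.0513 m, L = 0.1364 m, θ = 95.6°: d²x/dθ² = +0.025384 m.
a = ω²·d²x/dθ² = (10.74)²·(+0.025384) = +2.928 m/s²;  |a| = 2.928 m/s².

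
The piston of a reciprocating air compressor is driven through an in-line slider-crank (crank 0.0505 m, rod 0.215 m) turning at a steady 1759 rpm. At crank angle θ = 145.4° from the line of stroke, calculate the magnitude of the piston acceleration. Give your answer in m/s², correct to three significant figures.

1260

ω = 2π·1759/60 = 184.2 rad/s
x(θ) = r cosθ + √(L² − r² sin²θ); with ω constant, a = ω²·d²x/dθ².
d²x/dθ² = −r cosθ − r²(cos2θ)/√u − r⁴ sin²2θ/(4u^{3/2}),  u = L² − r² sin²θ = 0.0454027 m².
Substituting r = 0.0505 m, L = 0.215 m, θ = 145.4°: d²x/dθ² = +0.037171 m.
a = ω²·d²x/dθ² = (184.2)²·(+0.037171) = +1261.2 m/s²;  |a| = 1261.2 m/s².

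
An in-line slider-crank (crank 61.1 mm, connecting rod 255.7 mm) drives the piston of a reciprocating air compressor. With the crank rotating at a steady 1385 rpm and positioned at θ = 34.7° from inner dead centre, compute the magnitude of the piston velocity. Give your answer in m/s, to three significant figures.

ω = 2π·1385/60 = 145 rad/s
For an in-line slider-crank, x = r cosθ + √(L² − r² sin²θ), so v = −rω sinθ·[1 + r cosθ/√(L² − r² sin²θ)].
With r = 0.0611 m, L = 0.2557 m, θ = 34.7°: √(L² − r² sin²θ) = 0.25332 m.
v = −0.0611·145·0.56928·[1 + 0.0611·0.82214/0.25332] = -6.0452 m/s.
|v| = 6.0452 m/s.

6.05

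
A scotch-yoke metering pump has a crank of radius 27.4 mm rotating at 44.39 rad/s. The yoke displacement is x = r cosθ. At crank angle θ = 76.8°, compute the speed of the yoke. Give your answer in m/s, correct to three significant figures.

ω = 44.39 rad/s
x = r cosθ ⇒ ẋ = −rω sinθ.
|v| = rω|sinθ| = 0.0274·44.39·|sin 76.8°| = 1.1842 m/s.

1.18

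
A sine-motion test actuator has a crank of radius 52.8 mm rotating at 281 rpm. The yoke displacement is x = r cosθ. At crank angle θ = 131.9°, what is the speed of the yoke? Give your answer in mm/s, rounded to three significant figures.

1160

ω = 29.43 rad/s (from 281 rpm).
x = r cosθ ⇒ ẋ = −rω sinθ.
|v| = rω|sinθ| = 0.0528·29.43·|sin 131.9°| = 1.1564 m/s = 1156.4 mm/s.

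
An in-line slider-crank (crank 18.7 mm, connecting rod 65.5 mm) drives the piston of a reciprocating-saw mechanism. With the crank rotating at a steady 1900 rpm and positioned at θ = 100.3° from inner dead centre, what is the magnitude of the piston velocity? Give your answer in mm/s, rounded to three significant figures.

3470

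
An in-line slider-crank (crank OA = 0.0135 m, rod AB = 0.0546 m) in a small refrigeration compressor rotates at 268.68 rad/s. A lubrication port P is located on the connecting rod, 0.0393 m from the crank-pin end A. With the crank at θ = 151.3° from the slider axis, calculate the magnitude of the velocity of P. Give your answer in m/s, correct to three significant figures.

1.72

ω = 268.7 rad/s.  Crank-pin speed |V_A| = rω = 3.6272 m/s, perpendicular to OA.
Rod angle: sinφ = −(r/L) sinθ ⇒ φ = -6.819°; ω_rod = −rω cosθ/√(L²−r²sin²θ) = +58.686 rad/s.
V_P = V_A + ω_rod × AP, with AP = 0.0393 m along the rod.
Components: V_Px = −rω sinθ − a·ω_rod·sinφ = -1.468 m/s;  V_Py = rω cosθ + a·ω_rod·cosφ = -0.89154 m/s.
|V_P| = √(V_Px² + V_Py²) = 1.7175 m/s.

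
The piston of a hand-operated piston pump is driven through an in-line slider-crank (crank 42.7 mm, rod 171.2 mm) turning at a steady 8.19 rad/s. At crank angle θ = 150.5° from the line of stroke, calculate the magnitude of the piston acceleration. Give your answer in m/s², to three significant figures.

ω = 8.19 rad/s
x(θ) = r cosθ + √(L² − r² sin²θ); with ω constant, a = ω²·d²x/dθ².
d²x/dθ² = −r cosθ − r²(cos2θ)/√u − r⁴ sin²2θ/(4u^{3/2}),  u = L² − r² sin²θ = 0.0288673 m².
Substituting r = 0.0427 m, L = 0.1712 m, θ = 150.5°: d²x/dθ² = +0.031513 m.
a = ω²·d²x/dθ² = (8.19)²·(+0.031513) = +2.1137 m/s²;  |a| = 2.1137 m/s².

2.11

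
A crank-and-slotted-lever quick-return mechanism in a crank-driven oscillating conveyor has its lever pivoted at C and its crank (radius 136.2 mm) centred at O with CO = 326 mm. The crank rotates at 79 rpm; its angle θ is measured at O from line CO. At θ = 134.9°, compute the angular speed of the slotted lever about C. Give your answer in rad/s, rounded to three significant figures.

1.70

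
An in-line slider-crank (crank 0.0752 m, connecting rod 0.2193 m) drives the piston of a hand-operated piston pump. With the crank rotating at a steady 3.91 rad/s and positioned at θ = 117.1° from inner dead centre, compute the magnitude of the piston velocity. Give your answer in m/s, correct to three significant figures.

ω = 3.91 rad/s
For an in-line slider-crank, x = r cosθ + √(L² − r² sin²θ), so v = −rω sinθ·[1 + r cosθ/√(L² − r² sin²θ)].
With r = 0.0752 m, L = 0.2193 m, θ = 117.1°: √(L² − r² sin²θ) = 0.20883 m.
v = −0.0752·3.91·0.89021·[1 + 0.0752·-0.45554/0.20883] = -0.21881 m/s.
|v| = 0.21881 m/s.

0.219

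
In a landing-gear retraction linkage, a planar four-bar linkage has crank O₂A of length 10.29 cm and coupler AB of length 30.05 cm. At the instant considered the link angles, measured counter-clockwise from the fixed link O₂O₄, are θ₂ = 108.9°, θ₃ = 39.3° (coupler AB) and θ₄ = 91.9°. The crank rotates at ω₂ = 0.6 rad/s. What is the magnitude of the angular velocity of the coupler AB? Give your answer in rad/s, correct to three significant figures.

0.0756

ω₂ = 0.6 rad/s
Differentiating the loop-closure r₂e^{iθ₂}+r₃e^{iθ₃}=r₁+r₄e^{iθ₄} gives r₂ω₂e^{iθ₂}+r₃ω₃e^{iθ₃}=r₄ω₄e^{iθ₄}.
Eliminating the other unknown: ω₃ = r₂ω₂ sin(θ₄−θ₂) / [r₃ sin(θ₃−θ₄)].
Numerator sine = -0.29237; denominator sine = -0.79441.
Result = 0.1029·0.6·(-0.29237) / (0.3005·(-0.79441)) = +0.075615 rad/s; magnitude 0.075615 rad/s.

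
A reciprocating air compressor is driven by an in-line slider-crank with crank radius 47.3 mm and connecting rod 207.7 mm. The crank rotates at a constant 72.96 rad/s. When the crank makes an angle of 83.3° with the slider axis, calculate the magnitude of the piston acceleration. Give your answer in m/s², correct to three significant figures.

ω = 72.96 rad/s
x(θ) = r cosθ + √(L² − r² sin²θ); with ω constant, a = ω²·d²x/dθ².
d²x/dθ² = −r cosθ − r²(cos2θ)/√u − r⁴ sin²2θ/(4u^{3/2}),  u = L² − r² sin²θ = 0.0409325 m².
Substituting r = 0.0473 m, L = 0.2077 m, θ = 83.3°: d²x/dθ² = +0.0052306 m.
a = ω²·d²x/dθ² = (72.96)²·(+0.0052306) = +27.843 m/s²;  |a| = 27.843 m/s².

27.8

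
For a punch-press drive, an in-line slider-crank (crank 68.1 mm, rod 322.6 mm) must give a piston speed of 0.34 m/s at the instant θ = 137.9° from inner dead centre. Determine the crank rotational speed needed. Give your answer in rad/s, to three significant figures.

For an in-line slider-crank, |v_piston| = rω|sinθ|·[1 + r cosθ/√(L² − r² sin²θ)].
With r = 0.0681 m, L = 0.3226 m, θ = 137.9°: the bracketed kinematic factor |dx/dθ| = 0.038432 m.
ω = v/|dx/dθ| = 0.34/0.038432 = 8.8467 rad/s.

8.85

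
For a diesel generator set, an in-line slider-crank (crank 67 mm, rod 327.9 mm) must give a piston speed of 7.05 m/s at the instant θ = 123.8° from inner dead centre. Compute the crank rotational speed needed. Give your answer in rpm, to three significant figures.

1370

For an in-line slider-crank, |v_piston| = rω|sinθ|·[1 + r cosθ/√(L² − r² sin²θ)].
With r = 0.067 m, L = 0.3279 m, θ = 123.8°: the bracketed kinematic factor |dx/dθ| = 0.049254 m.
ω = v/|dx/dθ| = 7.05/0.049254 = 143.14 rad/s.
N = 60ω/(2π) = 1366.8 rpm.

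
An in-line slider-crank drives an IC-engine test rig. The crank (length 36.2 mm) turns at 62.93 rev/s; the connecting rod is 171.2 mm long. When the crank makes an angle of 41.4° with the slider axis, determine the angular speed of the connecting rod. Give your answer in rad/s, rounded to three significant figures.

ω = 395.4 rad/s (converted from 62.93 rev/s).
The rod makes angle φ with the slider axis where L sinφ = r sinθ; differentiating, L cosφ·φ̇ = r ω cosθ.
L cosφ = √(L² − r² sin²θ) = 0.16952 m.
|ω_rod| = r ω |cosθ| / √(L² − r² sin²θ) = 0.0362·395.4·0.75011/0.16952 = 63.337 rad/s.

63.3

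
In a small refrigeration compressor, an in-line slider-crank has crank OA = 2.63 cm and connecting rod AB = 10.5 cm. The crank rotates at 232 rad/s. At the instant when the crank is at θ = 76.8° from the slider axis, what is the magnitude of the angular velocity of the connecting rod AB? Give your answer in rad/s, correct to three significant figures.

13.7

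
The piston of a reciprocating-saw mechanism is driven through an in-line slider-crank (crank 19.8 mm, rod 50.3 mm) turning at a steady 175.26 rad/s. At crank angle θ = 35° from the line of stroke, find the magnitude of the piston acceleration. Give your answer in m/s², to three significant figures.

591

ω = 175.3 rad/s
x(θ) = r cosθ + √(L² − r² sin²θ); with ω constant, a = ω²·d²x/dθ².
d²x/dθ² = −r cosθ − r²(cos2θ)/√u − r⁴ sin²2θ/(4u^{3/2}),  u = L² − r² sin²θ = 0.00240111 m².
Substituting r = 0.0198 m, L = 0.0503 m, θ = 35°: d²x/dθ² = -0.019244 m.
a = ω²·d²x/dθ² = (175.3)²·(-0.019244) = -591.1 m/s²;  |a| = 591.1 m/s².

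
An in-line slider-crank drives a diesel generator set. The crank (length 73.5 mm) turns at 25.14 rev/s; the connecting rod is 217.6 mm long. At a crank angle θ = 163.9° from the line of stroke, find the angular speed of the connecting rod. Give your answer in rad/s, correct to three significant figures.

51.5

ω = 158 rad/s (converted from 25.14 rev/s).
The rod makes angle φ with the slider axis where L sinφ = r sinθ; differentiating, L cosφ·φ̇ = r ω cosθ.
L cosφ = √(L² − r² sin²θ) = 0.21664 m.
|ω_rod| = r ω |cosθ| / √(L² − r² sin²θ) = 0.0735·158·0.96078/0.21664 = 51.489 rad/s.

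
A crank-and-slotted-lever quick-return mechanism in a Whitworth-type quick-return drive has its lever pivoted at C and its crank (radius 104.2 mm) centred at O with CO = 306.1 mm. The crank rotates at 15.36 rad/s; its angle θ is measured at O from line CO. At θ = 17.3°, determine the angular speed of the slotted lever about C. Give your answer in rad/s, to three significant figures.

3.83

ω = 15.36 rad/s
Crank pin A relative to C: A = (d + r cosθ, r sinθ); lever angle φ = atan2(r sinθ, d + r cosθ).
Differentiating tanφ: φ̇ = rω(d cosθ + r)/(d² + r² + 2dr cosθ).
d² + r² + 2dr cosθ = |CA|² = 0.16546 m²;  d cosθ + r = +0.39645 m.
|ω_lever| = |0.1042·15.36·+0.39645| / 0.16546 = 3.8349 rad/s.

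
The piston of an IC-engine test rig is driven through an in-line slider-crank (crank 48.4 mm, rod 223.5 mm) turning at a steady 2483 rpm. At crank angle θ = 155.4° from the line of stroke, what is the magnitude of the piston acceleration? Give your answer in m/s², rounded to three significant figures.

ω = 2π·2483/60 = 260 rad/s
x(θ) = r cosθ + √(L² − r² sin²θ); with ω constant, a = ω²·d²x/dθ².
d²x/dθ² = −r cosθ − r²(cos2θ)/√u − r⁴ sin²2θ/(4u^{3/2}),  u = L² − r² sin²θ = 0.0495463 m².
Substituting r = 0.0484 m, L = 0.2235 m, θ = 155.4°: d²x/dθ² = +0.037059 m.
a = ω²·d²x/dθ² = (260)²·(+0.037059) = +2505.6 m/s²;  |a| = 2505.6 m/s².

2510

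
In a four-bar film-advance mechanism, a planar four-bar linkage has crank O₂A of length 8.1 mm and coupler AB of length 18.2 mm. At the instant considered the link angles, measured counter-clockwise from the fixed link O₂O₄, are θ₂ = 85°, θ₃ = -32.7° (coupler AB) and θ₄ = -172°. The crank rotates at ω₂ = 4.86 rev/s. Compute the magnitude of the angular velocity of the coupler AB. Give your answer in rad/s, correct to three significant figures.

20.3

ω₂ = 30.54 rad/s (from 4.86 rev/s).
Differentiating the loop-closure r₂e^{iθ₂}+r₃e^{iθ₃}=r₁+r₄e^{iθ₄} gives r₂ω₂e^{iθ₂}+r₃ω₃e^{iθ₃}=r₄ω₄e^{iθ₄}.
Eliminating the other unknown: ω₃ = r₂ω₂ sin(θ₄−θ₂) / [r₃ sin(θ₃−θ₄)].
Numerator sine = +0.97437; denominator sine = +0.65210.
Result = 0.0081·30.54·(+0.97437) / (0.0182·(+0.65210)) = +20.307 rad/s; magnitude 20.307 rad/s.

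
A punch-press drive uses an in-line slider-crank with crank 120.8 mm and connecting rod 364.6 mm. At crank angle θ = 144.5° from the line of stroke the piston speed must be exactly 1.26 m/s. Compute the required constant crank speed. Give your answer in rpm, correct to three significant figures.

237

For an in-line slider-crank, |v_piston| = rω|sinθ|·[1 + r cosθ/√(L² − r² sin²θ)].
With r = 0.1208 m, L = 0.3646 m, θ = 144.5°: the bracketed kinematic factor |dx/dθ| = 0.050867 m.
ω = v/|dx/dθ| = 1.26/0.050867 = 24.77 rad/s.
N = 60ω/(2π) = 236.54 rpm.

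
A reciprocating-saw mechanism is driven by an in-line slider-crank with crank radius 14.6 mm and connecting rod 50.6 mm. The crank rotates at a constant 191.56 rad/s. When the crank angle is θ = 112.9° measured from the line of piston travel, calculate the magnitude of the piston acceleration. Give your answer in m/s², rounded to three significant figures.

318

ω = 191.6 rad/s
x(θ) = r cosθ + √(L² − r² sin²θ); with ω constant, a = ω²·d²x/dθ².
d²x/dθ² = −r cosθ − r²(cos2θ)/√u − r⁴ sin²2θ/(4u^{3/2}),  u = L² − r² sin²θ = 0.00237948 m².
Substituting r = 0.0146 m, L = 0.0506 m, θ = 112.9°: d²x/dθ² = +0.0086774 m.
a = ω²·d²x/dθ² = (191.6)²·(+0.0086774) = +318.42 m/s²;  |a| = 318.42 m/s².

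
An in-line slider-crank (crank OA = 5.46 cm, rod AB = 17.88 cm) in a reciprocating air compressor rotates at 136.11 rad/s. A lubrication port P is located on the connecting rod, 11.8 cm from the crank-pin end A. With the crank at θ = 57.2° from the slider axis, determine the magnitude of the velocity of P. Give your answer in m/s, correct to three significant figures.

ω = 136.1 rad/s.  Crank-pin speed |V_A| = rω = 7.4316 m/s, perpendicular to OA.
Rod angle: sinφ = −(r/L) sinθ ⇒ φ = -14.873°; ω_rod = −rω cosθ/√(L²−r²sin²θ) = -23.296 rad/s.
V_P = V_A + ω_rod × AP, with AP = 0.118 m along the rod.
Components: V_Px = −rω sinθ − a·ω_rod·sinφ = -6.9524 m/s;  V_Py = rω cosθ + a·ω_rod·cosφ = +1.3689 m/s.
|V_P| = √(V_Px² + V_Py²) = 7.0859 m/s.

7.09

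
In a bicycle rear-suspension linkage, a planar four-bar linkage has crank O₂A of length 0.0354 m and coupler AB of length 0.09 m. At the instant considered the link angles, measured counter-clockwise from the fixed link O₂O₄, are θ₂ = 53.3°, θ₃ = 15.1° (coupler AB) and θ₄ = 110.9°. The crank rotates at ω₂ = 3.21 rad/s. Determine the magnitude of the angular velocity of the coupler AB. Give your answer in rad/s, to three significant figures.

1.07

ω₂ = 3.21 rad/s
Differentiating the loop-closure r₂e^{iθ₂}+r₃e^{iθ₃}=r₁+r₄e^{iθ₄} gives r₂ω₂e^{iθ₂}+r₃ω₃e^{iθ₃}=r₄ω₄e^{iθ₄}.
Eliminating the other unknown: ω₃ = r₂ω₂ sin(θ₄−θ₂) / [r₃ sin(θ₃−θ₄)].
Numerator sine = +0.84433; denominator sine = -0.99488.
Result = 0.0354·3.21·(+0.84433) / (0.09·(-0.99488)) = -1.0715 rad/s; magnitude 1.0715 rad/s.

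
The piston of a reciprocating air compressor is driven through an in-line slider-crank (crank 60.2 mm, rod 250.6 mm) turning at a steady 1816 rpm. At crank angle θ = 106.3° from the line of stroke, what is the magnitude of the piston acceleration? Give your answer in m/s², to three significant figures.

1060

ω = 2π·1816/60 = 190.2 rad/s
x(θ) = r cosθ + √(L² − r² sin²θ); with ω constant, a = ω²·d²x/dθ².
d²x/dθ² = −r cosθ − r²(cos2θ)/√u − r⁴ sin²2θ/(4u^{3/2}),  u = L² − r² sin²θ = 0.0594618 m².
Substituting r = 0.0602 m, L = 0.2506 m, θ = 106.3°: d²x/dθ² = +0.029351 m.
a = ω²·d²x/dθ² = (190.2)²·(+0.029351) = +1061.5 m/s²;  |a| = 1061.5 m/s².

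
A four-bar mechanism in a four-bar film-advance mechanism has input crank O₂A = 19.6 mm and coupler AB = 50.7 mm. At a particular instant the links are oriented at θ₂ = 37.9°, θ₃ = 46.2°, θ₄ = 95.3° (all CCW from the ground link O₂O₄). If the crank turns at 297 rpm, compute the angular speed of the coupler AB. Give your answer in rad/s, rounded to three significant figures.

ω₂ = 31.1 rad/s (from 297 rpm).
Differentiating the loop-closure r₂e^{iθ₂}+r₃e^{iθ₃}=r₁+r₄e^{iθ₄} gives r₂ω₂e^{iθ₂}+r₃ω₃e^{iθ₃}=r₄ω₄e^{iθ₄}.
Eliminating the other unknown: ω₃ = r₂ω₂ sin(θ₄−θ₂) / [r₃ sin(θ₃−θ₄)].
Numerator sine = +0.84245; denominator sine = -0.75585.
Result = 0.0196·31.1·(+0.84245) / (0.0507·(-0.75585)) = -13.401 rad/s; magnitude 13.401 rad/s.

13.4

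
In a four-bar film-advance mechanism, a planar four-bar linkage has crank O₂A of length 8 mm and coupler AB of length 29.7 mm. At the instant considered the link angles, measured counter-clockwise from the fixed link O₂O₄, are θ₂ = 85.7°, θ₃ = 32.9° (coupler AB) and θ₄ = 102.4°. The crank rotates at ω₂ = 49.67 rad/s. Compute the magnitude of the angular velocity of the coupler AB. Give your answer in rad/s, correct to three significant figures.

ω₂ = 49.67 rad/s
Differentiating the loop-closure r₂e^{iθ₂}+r₃e^{iθ₃}=r₁+r₄e^{iθ₄} gives r₂ω₂e^{iθ₂}+r₃ω₃e^{iθ₃}=r₄ω₄e^{iθ₄}.
Eliminating the other unknown: ω₃ = r₂ω₂ sin(θ₄−θ₂) / [r₃ sin(θ₃−θ₄)].
Numerator sine = +0.28736; denominator sine = -0.93667.
Result = 0.008·49.67·(+0.28736) / (0.0297·(-0.93667)) = -4.1046 rad/s; magnitude 4.1046 rad/s.

4.10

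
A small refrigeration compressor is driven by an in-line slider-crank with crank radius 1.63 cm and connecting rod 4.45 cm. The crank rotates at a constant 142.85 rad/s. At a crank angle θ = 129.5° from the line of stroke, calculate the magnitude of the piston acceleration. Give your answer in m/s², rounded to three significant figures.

ω = 142.8 rad/s
x(θ) = r cosθ + √(L² − r² sin²θ); with ω constant, a = ω²·d²x/dθ².
d²x/dθ² = −r cosθ − r²(cos2θ)/√u − r⁴ sin²2θ/(4u^{3/2}),  u = L² − r² sin²θ = 0.00182206 m².
Substituting r = 0.0163 m, L = 0.0445 m, θ = 129.5°: d²x/dθ² = +0.011337 m.
a = ω²·d²x/dθ² = (142.8)²·(+0.011337) = +231.35 m/s²;  |a| = 231.35 m/s².

231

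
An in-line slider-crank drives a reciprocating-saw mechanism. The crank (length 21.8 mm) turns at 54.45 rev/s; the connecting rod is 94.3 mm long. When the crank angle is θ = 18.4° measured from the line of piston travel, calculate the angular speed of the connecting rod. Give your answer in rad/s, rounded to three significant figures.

75.2

ω = 342.1 rad/s (converted from 54.45 rev/s).
The rod makes angle φ with the slider axis where L sinφ = r sinθ; differentiating, L cosφ·φ̇ = r ω cosθ.
L cosφ = √(L² − r² sin²θ) = 0.094049 m.
|ω_rod| = r ω |cosθ| / √(L² − r² sin²θ) = 0.0218·342.1·0.94888/0.094049 = 75.247 rad/s.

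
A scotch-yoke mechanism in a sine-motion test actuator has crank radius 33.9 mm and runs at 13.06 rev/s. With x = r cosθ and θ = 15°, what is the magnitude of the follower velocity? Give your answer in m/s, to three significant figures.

ω = 82.06 rad/s (from 13.06 rev/s).
x = r cosθ ⇒ ẋ = −rω sinθ.
|v| = rω|sinθ| = 0.0339·82.06·|sin 15°| = 0.71998 m/s.

0.720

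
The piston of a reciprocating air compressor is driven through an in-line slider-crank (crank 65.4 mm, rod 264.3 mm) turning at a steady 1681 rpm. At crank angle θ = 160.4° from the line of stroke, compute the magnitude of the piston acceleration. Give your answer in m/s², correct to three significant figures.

1520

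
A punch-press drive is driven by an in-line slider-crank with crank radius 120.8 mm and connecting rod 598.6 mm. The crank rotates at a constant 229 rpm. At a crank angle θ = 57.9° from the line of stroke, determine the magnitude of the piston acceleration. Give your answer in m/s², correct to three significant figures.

30.8

ω = 2π·229/60 = 23.98 rad/s
x(θ) = r cosθ + √(L² − r² sin²θ); with ω constant, a = ω²·d²x/dθ².
d²x/dθ² = −r cosθ − r²(cos2θ)/√u − r⁴ sin²2θ/(4u^{3/2}),  u = L² − r² sin²θ = 0.34785 m².
Substituting r = 0.1208 m, L = 0.5986 m, θ = 57.9°: d²x/dθ² = -0.053635 m.
a = ω²·d²x/dθ² = (23.98)²·(-0.053635) = -30.844 m/s²;  |a| = 30.844 m/s².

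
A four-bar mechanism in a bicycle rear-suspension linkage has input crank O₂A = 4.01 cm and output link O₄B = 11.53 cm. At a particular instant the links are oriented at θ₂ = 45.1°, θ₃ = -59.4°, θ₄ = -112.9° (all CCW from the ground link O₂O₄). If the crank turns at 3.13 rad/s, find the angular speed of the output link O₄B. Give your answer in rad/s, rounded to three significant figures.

ω₂ = 3.13 rad/s
Differentiating the loop-closure r₂e^{iθ₂}+r₃e^{iθ₃}=r₁+r₄e^{iθ₄} gives r₂ω₂e^{iθ₂}+r₃ω₃e^{iθ₃}=r₄ω₄e^{iθ₄}.
Eliminating the other unknown: ω₄ = r₂ω₂ sin(θ₂−θ₃) / [r₄ sin(θ₄−θ₃)].
Numerator sine = +0.96815; denominator sine = -0.80386.
Result = 0.0401·3.13·(+0.96815) / (0.1153·(-0.80386)) = -1.3111 rad/s; magnitude 1.3111 rad/s.

1.31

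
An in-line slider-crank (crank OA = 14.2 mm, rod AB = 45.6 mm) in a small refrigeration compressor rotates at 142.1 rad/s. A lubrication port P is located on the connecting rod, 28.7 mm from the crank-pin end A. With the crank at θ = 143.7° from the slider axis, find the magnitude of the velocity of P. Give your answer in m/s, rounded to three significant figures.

1.17

ω = 142.1 rad/s.  Crank-pin speed |V_A| = rω = 2.0178 m/s, perpendicular to OA.
Rod angle: sinφ = −(r/L) sinθ ⇒ φ = -10.624°; ω_rod = −rω cosθ/√(L²−r²sin²θ) = +36.285 rad/s.
V_P = V_A + ω_rod × AP, with AP = 0.0287 m along the rod.
Components: V_Px = −rω sinθ − a·ω_rod·sinφ = -1.0026 m/s;  V_Py = rω cosθ + a·ω_rod·cosφ = -0.6027 m/s.
|V_P| = √(V_Px² + V_Py²) = 1.1698 m/s.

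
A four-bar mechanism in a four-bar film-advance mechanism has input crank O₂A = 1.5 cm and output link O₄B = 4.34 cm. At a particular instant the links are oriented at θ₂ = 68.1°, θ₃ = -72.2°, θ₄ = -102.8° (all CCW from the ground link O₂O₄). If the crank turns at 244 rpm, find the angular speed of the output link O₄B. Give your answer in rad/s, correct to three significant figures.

11.1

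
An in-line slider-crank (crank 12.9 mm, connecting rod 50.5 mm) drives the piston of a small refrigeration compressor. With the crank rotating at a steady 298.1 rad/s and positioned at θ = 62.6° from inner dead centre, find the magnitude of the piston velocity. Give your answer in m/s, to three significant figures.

3.83

ω = 298.1 rad/s
For an in-line slider-crank, x = r cosθ + √(L² − r² sin²θ), so v = −rω sinθ·[1 + r cosθ/√(L² − r² sin²θ)].
With r = 0.0129 m, L = 0.0505 m, θ = 62.6°: √(L² − r² sin²θ) = 0.049184 m.
v = −0.0129·298.1·0.88782·[1 + 0.0129·0.46020/0.049184] = -3.8262 m/s.
|v| = 3.8262 m/s.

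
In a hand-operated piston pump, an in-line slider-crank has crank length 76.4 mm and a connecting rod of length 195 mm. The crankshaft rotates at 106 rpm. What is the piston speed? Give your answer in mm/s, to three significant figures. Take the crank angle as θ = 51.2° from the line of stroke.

ω = 2π·106/60 = 11.1 rad/s
For an in-line slider-crank, x = r cosθ + √(L² − r² sin²θ), so v = −rω sinθ·[1 + r cosθ/√(L² − r² sin²θ)].
With r = 0.0764 m, L = 0.195 m, θ = 51.2°: √(L² − r² sin²θ) = 0.18569 m.
v = −0.0764·11.1·0.77934·[1 + 0.0764·0.62660/0.18569] = -0.83132 m/s.
|v| = 0.83132 m/s = 831.32 mm/s.

831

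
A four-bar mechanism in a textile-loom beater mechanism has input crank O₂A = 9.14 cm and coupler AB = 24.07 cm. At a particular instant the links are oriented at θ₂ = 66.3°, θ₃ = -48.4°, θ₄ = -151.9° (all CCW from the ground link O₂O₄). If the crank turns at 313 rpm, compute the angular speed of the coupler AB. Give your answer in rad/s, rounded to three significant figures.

7.92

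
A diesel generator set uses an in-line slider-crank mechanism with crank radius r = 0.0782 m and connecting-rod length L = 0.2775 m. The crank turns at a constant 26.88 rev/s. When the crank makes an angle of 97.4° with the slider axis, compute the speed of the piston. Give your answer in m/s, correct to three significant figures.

ω = 2π·26.9 = 168.9 rad/s
For an in-line slider-crank, x = r cosθ + √(L² − r² sin²θ), so v = −rω sinθ·[1 + r cosθ/√(L² − r² sin²θ)].
With r = 0.0782 m, L = 0.2775 m, θ = 97.4°: √(L² − r² sin²θ) = 0.26644 m.
v = −0.0782·168.9·0.99167·[1 + 0.0782·-0.12880/0.26644] = -12.602 m/s.
|v| = 12.602 m/s.

12.6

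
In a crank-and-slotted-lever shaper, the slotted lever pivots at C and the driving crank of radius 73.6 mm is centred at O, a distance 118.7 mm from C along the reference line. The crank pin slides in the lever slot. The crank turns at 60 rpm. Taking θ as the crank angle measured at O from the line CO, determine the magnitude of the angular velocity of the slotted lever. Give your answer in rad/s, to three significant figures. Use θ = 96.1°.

ω = 6.283 rad/s (from 60 rpm).
Crank pin A relative to C: A = (d + r cosθ, r sinθ); lever angle φ = atan2(r sinθ, d + r cosθ).
Differentiating tanφ: φ̇ = rω(d cosθ + r)/(d² + r² + 2dr cosθ).
d² + r² + 2dr cosθ = |CA|² = 0.0176499 m²;  d cosθ + r = +0.060986 m.
|ω_lever| = |0.0736·6.283·+0.060986| / 0.0176499 = 1.5979 rad/s.

1.60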